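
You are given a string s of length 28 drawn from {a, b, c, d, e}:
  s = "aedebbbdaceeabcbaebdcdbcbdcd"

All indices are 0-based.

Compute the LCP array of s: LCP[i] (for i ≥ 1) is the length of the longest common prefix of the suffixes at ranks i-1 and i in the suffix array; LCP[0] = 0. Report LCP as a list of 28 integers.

[0, 1, 1, 2, 0, 1, 2, 1, 3, 1, 2, 4, 0, 2, 1, 2, 1, 0, 1, 1, 1, 3, 1, 0, 1, 2, 1, 1]

rank | idx | suffix
   0 |  12 | abcbaebdcdbcbdcd
   1 |   8 | aceeabcbaebdcdbcbdcd
   2 |  16 | aebdcdbcbdcd
   3 |   0 | aedebbbdaceeabcbaebdcdbcbdcd
   4 |  15 | baebdcdbcbdcd
   5 |   4 | bbbdaceeabcbaebdcdbcbdcd
   6 |   5 | bbdaceeabcbaebdcdbcbdcd
   7 |  13 | bcbaebdcdbcbdcd
   8 |  22 | bcbdcd
   9 |   6 | bdaceeabcbaebdcdbcbdcd
  10 |  24 | bdcd
  11 |  18 | bdcdbcbdcd
  12 |  14 | cbaebdcdbcbdcd
  13 |  23 | cbdcd
  14 |  26 | cd
  15 |  20 | cdbcbdcd
  16 |   9 | ceeabcbaebdcdbcbdcd
  17 |  27 | d
  18 |   7 | daceeabcbaebdcdbcbdcd
  19 |  21 | dbcbdcd
  20 |  25 | dcd
  21 |  19 | dcdbcbdcd
  22 |   2 | debbbdaceeabcbaebdcdbcbdcd
  23 |  11 | eabcbaebdcdbcbdcd
  24 |   3 | ebbbdaceeabcbaebdcdbcbdcd
  25 |  17 | ebdcdbcbdcd
  26 |   1 | edebbbdaceeabcbaebdcdbcbdcd
  27 |  10 | eeabcbaebdcdbcbdcd

SA = [12, 8, 16, 0, 15, 4, 5, 13, 22, 6, 24, 18, 14, 23, 26, 20, 9, 27, 7, 21, 25, 19, 2, 11, 3, 17, 1, 10]
[i] adj suffixes → lcp
  [1] 12/8 → 1 ('a')
  [2] 8/16 → 1 ('a')
  [3] 16/0 → 2 ('ae')
  [4] 0/15 → 0 ('')
  [5] 15/4 → 1 ('b')
  [6] 4/5 → 2 ('bb')
  [7] 5/13 → 1 ('b')
  [8] 13/22 → 3 ('bcb')
  [9] 22/6 → 1 ('b')
  [10] 6/24 → 2 ('bd')
  [11] 24/18 → 4 ('bdcd')
  [12] 18/14 → 0 ('')
  [13] 14/23 → 2 ('cb')
  [14] 23/26 → 1 ('c')
  [15] 26/20 → 2 ('cd')
  [16] 20/9 → 1 ('c')
  [17] 9/27 → 0 ('')
  [18] 27/7 → 1 ('d')
  [19] 7/21 → 1 ('d')
  [20] 21/25 → 1 ('d')
  [21] 25/19 → 3 ('dcd')
  [22] 19/2 → 1 ('d')
  [23] 2/11 → 0 ('')
  [24] 11/3 → 1 ('e')
  [25] 3/17 → 2 ('eb')
  [26] 17/1 → 1 ('e')
  [27] 1/10 → 1 ('e')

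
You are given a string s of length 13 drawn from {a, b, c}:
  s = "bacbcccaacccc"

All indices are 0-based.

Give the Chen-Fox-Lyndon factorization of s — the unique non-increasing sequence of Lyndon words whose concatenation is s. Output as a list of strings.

emit factor 1: 'b' (i=0, period=1)
emit factor 2: 'acbccc' (i=1, period=6)
emit factor 3: 'aacccc' (i=7, period=6)

["b", "acbccc", "aacccc"]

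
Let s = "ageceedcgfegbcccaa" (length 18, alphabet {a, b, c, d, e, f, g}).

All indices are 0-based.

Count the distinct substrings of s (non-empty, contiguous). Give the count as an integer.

sorted suffixes:
  #0 SA[0]=17  'a'
  #1 SA[1]=16  'aa'
  #2 SA[2]=0  'ageceedcgfegbcccaa'
  #3 SA[3]=12  'bcccaa'
  #4 SA[4]=15  'caa'
  #5 SA[5]=14  'ccaa'
  #6 SA[6]=13  'cccaa'
  #7 SA[7]=3  'ceedcgfegbcccaa'
  #8 SA[8]=7  'cgfegbcccaa'
  #9 SA[9]=6  'dcgfegbcccaa'
  #10 SA[10]=2  'eceedcgfegbcccaa'
  #11 SA[11]=5  'edcgfegbcccaa'
  #12 SA[12]=4  'eedcgfegbcccaa'
  #13 SA[13]=10  'egbcccaa'
  #14 SA[14]=9  'fegbcccaa'
  #15 SA[15]=11  'gbcccaa'
  #16 SA[16]=1  'geceedcgfegbcccaa'
  #17 SA[17]=8  'gfegbcccaa'

SA = [17, 16, 0, 12, 15, 14, 13, 3, 7, 6, 2, 5, 4, 10, 9, 11, 1, 8]
i: (SA[i-1],SA[i]) lcp shared
  1: (17,16) 1 'a'
  2: (16,0) 1 'a'
  3: (0,12) 0 ''
  4: (12,15) 0 ''
  5: (15,14) 1 'c'
  6: (14,13) 2 'cc'
  7: (13,3) 1 'c'
  8: (3,7) 1 'c'
  9: (7,6) 0 ''
  10: (6,2) 0 ''
  11: (2,5) 1 'e'
  12: (5,4) 1 'e'
  13: (4,10) 1 'e'
  14: (10,9) 0 ''
  15: (9,11) 0 ''
  16: (11,1) 1 'g'
  17: (1,8) 1 'g'

n(n+1)/2 = 18·19/2 = 171
Σ LCP = 0 + 1 + 1 + 0 + 0 + 1 + 2 + 1 + 1 + 0 + 0 + 1 + 1 + 1 + 0 + 0 + 1 + 1 = 12
distinct = 171 − 12 = 159

159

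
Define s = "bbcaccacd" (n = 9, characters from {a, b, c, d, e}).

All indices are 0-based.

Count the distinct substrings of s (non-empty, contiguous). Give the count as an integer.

sorted suffixes:
  #0 SA[0]=3  'accacd'
  #1 SA[1]=6  'acd'
  #2 SA[2]=0  'bbcaccacd'
  #3 SA[3]=1  'bcaccacd'
  #4 SA[4]=2  'caccacd'
  #5 SA[5]=5  'cacd'
  #6 SA[6]=4  'ccacd'
  #7 SA[7]=7  'cd'
  #8 SA[8]=8  'd'

SA = [3, 6, 0, 1, 2, 5, 4, 7, 8]
[i] adj suffixes → lcp
  [1] 3/6 → 2 ('ac')
  [2] 6/0 → 0 ('')
  [3] 0/1 → 1 ('b')
  [4] 1/2 → 0 ('')
  [5] 2/5 → 3 ('cac')
  [6] 5/4 → 1 ('c')
  [7] 4/7 → 1 ('c')
  [8] 7/8 → 0 ('')

n(n+1)/2 = 9·10/2 = 45
Σ LCP = 0 + 2 + 0 + 1 + 0 + 3 + 1 + 1 + 0 = 8
distinct = 45 − 8 = 37

37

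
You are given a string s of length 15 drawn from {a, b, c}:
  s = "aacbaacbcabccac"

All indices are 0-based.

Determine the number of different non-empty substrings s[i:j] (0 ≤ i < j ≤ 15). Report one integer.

99

sorted suffixes:
  #0 SA[0]=0  'aacbaacbcabccac'
  #1 SA[1]=4  'aacbcabccac'
  #2 SA[2]=9  'abccac'
  #3 SA[3]=13  'ac'
  #4 SA[4]=1  'acbaacbcabccac'
  #5 SA[5]=5  'acbcabccac'
  #6 SA[6]=3  'baacbcabccac'
  #7 SA[7]=7  'bcabccac'
  #8 SA[8]=10  'bccac'
  #9 SA[9]=14  'c'
  #10 SA[10]=8  'cabccac'
  #11 SA[11]=12  'cac'
  #12 SA[12]=2  'cbaacbcabccac'
  #13 SA[13]=6  'cbcabccac'
  #14 SA[14]=11  'ccac'

SA = [0, 4, 9, 13, 1, 5, 3, 7, 10, 14, 8, 12, 2, 6, 11]
i: (SA[i-1],SA[i]) lcp shared
  1: (0,4) 4 'aacb'
  2: (4,9) 1 'a'
  3: (9,13) 1 'a'
  4: (13,1) 2 'ac'
  5: (1,5) 3 'acb'
  6: (5,3) 0 ''
  7: (3,7) 1 'b'
  8: (7,10) 2 'bc'
  9: (10,14) 0 ''
  10: (14,8) 1 'c'
  11: (8,12) 2 'ca'
  12: (12,2) 1 'c'
  13: (2,6) 2 'cb'
  14: (6,11) 1 'c'

n(n+1)/2 = 15·16/2 = 120
Σ LCP = 0 + 4 + 1 + 1 + 2 + 3 + 0 + 1 + 2 + 0 + 1 + 2 + 1 + 2 + 1 = 21
distinct = 120 − 21 = 99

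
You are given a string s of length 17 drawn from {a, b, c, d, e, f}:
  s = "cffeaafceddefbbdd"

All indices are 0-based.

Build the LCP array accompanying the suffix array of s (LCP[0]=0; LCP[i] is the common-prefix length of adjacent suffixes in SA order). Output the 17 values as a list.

rank→(start, suffix):
  0 → (4, 'aafceddefbbdd')
  1 → (5, 'afceddefbbdd')
  2 → (13, 'bbdd')
  3 → (14, 'bdd')
  4 → (7, 'ceddefbbdd')
  5 → (0, 'cffeaafceddefbbdd')
  6 → (16, 'd')
  7 → (15, 'dd')
  8 → (9, 'ddefbbdd')
  9 → (10, 'defbbdd')
  10 → (3, 'eaafceddefbbdd')
  11 → (8, 'eddefbbdd')
  12 → (11, 'efbbdd')
  13 → (12, 'fbbdd')
  14 → (6, 'fceddefbbdd')
  15 → (2, 'feaafceddefbbdd')
  16 → (1, 'ffeaafceddefbbdd')

SA = [4, 5, 13, 14, 7, 0, 16, 15, 9, 10, 3, 8, 11, 12, 6, 2, 1]
i: (SA[i-1],SA[i]) lcp shared
  1: (4,5) 1 'a'
  2: (5,13) 0 ''
  3: (13,14) 1 'b'
  4: (14,7) 0 ''
  5: (7,0) 1 'c'
  6: (0,16) 0 ''
  7: (16,15) 1 'd'
  8: (15,9) 2 'dd'
  9: (9,10) 1 'd'
  10: (10,3) 0 ''
  11: (3,8) 1 'e'
  12: (8,11) 1 'e'
  13: (11,12) 0 ''
  14: (12,6) 1 'f'
  15: (6,2) 1 'f'
  16: (2,1) 1 'f'

[0, 1, 0, 1, 0, 1, 0, 1, 2, 1, 0, 1, 1, 0, 1, 1, 1]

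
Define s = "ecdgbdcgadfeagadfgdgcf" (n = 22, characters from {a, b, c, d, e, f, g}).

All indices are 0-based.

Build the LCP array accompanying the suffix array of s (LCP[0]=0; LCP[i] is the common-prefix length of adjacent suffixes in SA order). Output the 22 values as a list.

[0, 3, 1, 0, 0, 1, 1, 0, 1, 2, 1, 2, 0, 1, 0, 1, 1, 0, 4, 1, 1, 1]

rank | idx | suffix
   0 |   8 | adfeagadfgdgcf
   1 |  14 | adfgdgcf
   2 |  12 | agadfgdgcf
   3 |   4 | bdcgadfeagadfgdgcf
   4 |   1 | cdgbdcgadfeagadfgdgcf
   5 |  20 | cf
   6 |   6 | cgadfeagadfgdgcf
   7 |   5 | dcgadfeagadfgdgcf
   8 |   9 | dfeagadfgdgcf
   9 |  15 | dfgdgcf
  10 |   2 | dgbdcgadfeagadfgdgcf
  11 |  18 | dgcf
  12 |  11 | eagadfgdgcf
  13 |   0 | ecdgbdcgadfeagadfgdgcf
  14 |  21 | f
  15 |  10 | feagadfgdgcf
  16 |  16 | fgdgcf
  17 |   7 | gadfeagadfgdgcf
  18 |  13 | gadfgdgcf
  19 |   3 | gbdcgadfeagadfgdgcf
  20 |  19 | gcf
  21 |  17 | gdgcf

SA = [8, 14, 12, 4, 1, 20, 6, 5, 9, 15, 2, 18, 11, 0, 21, 10, 16, 7, 13, 3, 19, 17]
rank  pair      lcp
   1  s[8:],s[14:]  3  'adf'
   2  s[14:],s[12:]  1  'a'
   3  s[12:],s[4:]  0  ''
   4  s[4:],s[1:]  0  ''
   5  s[1:],s[20:]  1  'c'
   6  s[20:],s[6:]  1  'c'
   7  s[6:],s[5:]  0  ''
   8  s[5:],s[9:]  1  'd'
   9  s[9:],s[15:]  2  'df'
  10  s[15:],s[2:]  1  'd'
  11  s[2:],s[18:]  2  'dg'
  12  s[18:],s[11:]  0  ''
  13  s[11:],s[0:]  1  'e'
  14  s[0:],s[21:]  0  ''
  15  s[21:],s[10:]  1  'f'
  16  s[10:],s[16:]  1  'f'
  17  s[16:],s[7:]  0  ''
  18  s[7:],s[13:]  4  'gadf'
  19  s[13:],s[3:]  1  'g'
  20  s[3:],s[19:]  1  'g'
  21  s[19:],s[17:]  1  'g'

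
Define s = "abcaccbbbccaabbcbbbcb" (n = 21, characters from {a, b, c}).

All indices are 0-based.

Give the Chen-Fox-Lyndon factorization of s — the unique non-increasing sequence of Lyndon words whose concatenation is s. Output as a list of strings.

["abcaccbbbcc", "aabbcbbbcb"]

emit factor 1: 'abcaccbbbcc' (i=0, period=11)
emit factor 2: 'aabbcbbbcb' (i=11, period=10)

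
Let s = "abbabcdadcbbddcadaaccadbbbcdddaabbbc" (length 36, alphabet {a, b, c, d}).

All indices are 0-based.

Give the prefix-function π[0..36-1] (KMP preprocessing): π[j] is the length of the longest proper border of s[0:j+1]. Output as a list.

π[0] = 0
j=1 s[j]='b': π[1]=0 (border '')
j=2 s[j]='b': π[2]=0 (border '')
j=3 s[j]='a': π[3]=1 (border 'a')
j=4 s[j]='b': π[4]=2 (border 'ab')
j=5 s[j]='c': k: 2→0; π[5]=0 (border '')
j=6 s[j]='d': π[6]=0 (border '')
j=7 s[j]='a': π[7]=1 (border 'a')
j=8 s[j]='d': k: 1→0; π[8]=0 (border '')
j=9 s[j]='c': π[9]=0 (border '')
j=10 s[j]='b': π[10]=0 (border '')
j=11 s[j]='b': π[11]=0 (border '')
j=12 s[j]='d': π[12]=0 (border '')
j=13 s[j]='d': π[13]=0 (border '')
j=14 s[j]='c': π[14]=0 (border '')
j=15 s[j]='a': π[15]=1 (border 'a')
j=16 s[j]='d': k: 1→0; π[16]=0 (border '')
j=17 s[j]='a': π[17]=1 (border 'a')
j=18 s[j]='a': k: 1→0; π[18]=1 (border 'a')
j=19 s[j]='c': k: 1→0; π[19]=0 (border '')
j=20 s[j]='c': π[20]=0 (border '')
j=21 s[j]='a': π[21]=1 (border 'a')
j=22 s[j]='d': k: 1→0; π[22]=0 (border '')
j=23 s[j]='b': π[23]=0 (border '')
j=24 s[j]='b': π[24]=0 (border '')
j=25 s[j]='b': π[25]=0 (border '')
j=26 s[j]='c': π[26]=0 (border '')
j=27 s[j]='d': π[27]=0 (border '')
j=28 s[j]='d': π[28]=0 (border '')
j=29 s[j]='d': π[29]=0 (border '')
j=30 s[j]='a': π[30]=1 (border 'a')
j=31 s[j]='a': k: 1→0; π[31]=1 (border 'a')
j=32 s[j]='b': π[32]=2 (border 'ab')
j=33 s[j]='b': π[33]=3 (border 'abb')
j=34 s[j]='b': k: 3→0; π[34]=0 (border '')
j=35 s[j]='c': π[35]=0 (border '')

[0, 0, 0, 1, 2, 0, 0, 1, 0, 0, 0, 0, 0, 0, 0, 1, 0, 1, 1, 0, 0, 1, 0, 0, 0, 0, 0, 0, 0, 0, 1, 1, 2, 3, 0, 0]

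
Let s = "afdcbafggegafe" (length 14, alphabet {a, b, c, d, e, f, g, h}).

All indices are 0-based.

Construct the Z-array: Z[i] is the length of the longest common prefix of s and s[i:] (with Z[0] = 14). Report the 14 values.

Z[0]=14
i=1: i≥r, start 0; Z[1]=0
i=2: i≥r, start 0; Z[2]=0
i=3: i≥r, start 0; Z[3]=0
i=4: i≥r, start 0; Z[4]=0
i=5: i≥r, start 0; Z[5]=2 scan→box=[5,7)
i=6: min(r-i=1, Z[1]=0)=0; Z[6]=0
i=7: i≥r, start 0; Z[7]=0
i=8: i≥r, start 0; Z[8]=0
i=9: i≥r, start 0; Z[9]=0
i=10: i≥r, start 0; Z[10]=0
i=11: i≥r, start 0; Z[11]=2 scan→box=[11,13)
i=12: min(r-i=1, Z[1]=0)=0; Z[12]=0
i=13: i≥r, start 0; Z[13]=0

[14, 0, 0, 0, 0, 2, 0, 0, 0, 0, 0, 2, 0, 0]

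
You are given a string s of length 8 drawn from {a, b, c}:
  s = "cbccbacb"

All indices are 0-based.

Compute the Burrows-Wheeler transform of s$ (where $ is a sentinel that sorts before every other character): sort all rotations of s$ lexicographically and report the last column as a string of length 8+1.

rank  rotation   last
    0  $cbccbacb  b
    1  acb$cbccb  b
    2  b$cbccbac  c
    3  bacb$cbcc  c
    4  bccbacb$c  c
    5  cb$cbccba  a
    6  cbacb$cbc  c
    7  cbccbacb$  $
    8  ccbacb$cb  b

bbcccac$b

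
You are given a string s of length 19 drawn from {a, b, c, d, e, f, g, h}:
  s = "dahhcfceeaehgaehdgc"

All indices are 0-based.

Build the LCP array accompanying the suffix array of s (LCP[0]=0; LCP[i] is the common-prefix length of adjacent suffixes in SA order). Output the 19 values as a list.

[0, 3, 1, 0, 1, 1, 0, 1, 0, 1, 1, 2, 0, 0, 1, 0, 1, 1, 1]

rank→(start, suffix):
  0 → (13, 'aehdgc')
  1 → (9, 'aehgaehdgc')
  2 → (1, 'ahhcfceeaehgaehdgc')
  3 → (18, 'c')
  4 → (6, 'ceeaehgaehdgc')
  5 → (4, 'cfceeaehgaehdgc')
  6 → (0, 'dahhcfceeaehgaehdgc')
  7 → (16, 'dgc')
  8 → (8, 'eaehgaehdgc')
  9 → (7, 'eeaehgaehdgc')
  10 → (14, 'ehdgc')
  11 → (10, 'ehgaehdgc')
  12 → (5, 'fceeaehgaehdgc')
  13 → (12, 'gaehdgc')
  14 → (17, 'gc')
  15 → (3, 'hcfceeaehgaehdgc')
  16 → (15, 'hdgc')
  17 → (11, 'hgaehdgc')
  18 → (2, 'hhcfceeaehgaehdgc')

SA = [13, 9, 1, 18, 6, 4, 0, 16, 8, 7, 14, 10, 5, 12, 17, 3, 15, 11, 2]
[i] adj suffixes → lcp
  [1] 13/9 → 3 ('aeh')
  [2] 9/1 → 1 ('a')
  [3] 1/18 → 0 ('')
  [4] 18/6 → 1 ('c')
  [5] 6/4 → 1 ('c')
  [6] 4/0 → 0 ('')
  [7] 0/16 → 1 ('d')
  [8] 16/8 → 0 ('')
  [9] 8/7 → 1 ('e')
  [10] 7/14 → 1 ('e')
  [11] 14/10 → 2 ('eh')
  [12] 10/5 → 0 ('')
  [13] 5/12 → 0 ('')
  [14] 12/17 → 1 ('g')
  [15] 17/3 → 0 ('')
  [16] 3/15 → 1 ('h')
  [17] 15/11 → 1 ('h')
  [18] 11/2 → 1 ('h')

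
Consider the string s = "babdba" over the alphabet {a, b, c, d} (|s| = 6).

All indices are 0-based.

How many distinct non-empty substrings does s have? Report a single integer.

rank→(start, suffix):
  0 → (5, 'a')
  1 → (1, 'abdba')
  2 → (4, 'ba')
  3 → (0, 'babdba')
  4 → (2, 'bdba')
  5 → (3, 'dba')

SA = [5, 1, 4, 0, 2, 3]
[i] adj suffixes → lcp
  [1] 5/1 → 1 ('a')
  [2] 1/4 → 0 ('')
  [3] 4/0 → 2 ('ba')
  [4] 0/2 → 1 ('b')
  [5] 2/3 → 0 ('')

n(n+1)/2 = 6·7/2 = 21
Σ LCP = 0 + 1 + 0 + 2 + 1 + 0 = 4
distinct = 21 − 4 = 17

17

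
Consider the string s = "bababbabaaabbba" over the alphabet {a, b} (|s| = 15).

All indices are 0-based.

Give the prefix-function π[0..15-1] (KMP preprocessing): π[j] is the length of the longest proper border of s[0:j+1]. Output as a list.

[0, 0, 1, 2, 3, 1, 2, 3, 4, 0, 0, 1, 1, 1, 2]

π[0] = 0
j=1 s[j]='a': π[1]=0 (border '')
j=2 s[j]='b': π[2]=1 (border 'b')
j=3 s[j]='a': π[3]=2 (border 'ba')
j=4 s[j]='b': π[4]=3 (border 'bab')
j=5 s[j]='b': k: 3→1→0; π[5]=1 (border 'b')
j=6 s[j]='a': π[6]=2 (border 'ba')
j=7 s[j]='b': π[7]=3 (border 'bab')
j=8 s[j]='a': π[8]=4 (border 'baba')
j=9 s[j]='a': k: 4→2→0; π[9]=0 (border '')
j=10 s[j]='a': π[10]=0 (border '')
j=11 s[j]='b': π[11]=1 (border 'b')
j=12 s[j]='b': k: 1→0; π[12]=1 (border 'b')
j=13 s[j]='b': k: 1→0; π[13]=1 (border 'b')
j=14 s[j]='a': π[14]=2 (border 'ba')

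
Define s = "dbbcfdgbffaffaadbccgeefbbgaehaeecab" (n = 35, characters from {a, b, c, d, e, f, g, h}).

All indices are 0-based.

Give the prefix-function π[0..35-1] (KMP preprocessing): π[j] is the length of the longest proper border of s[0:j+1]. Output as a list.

π[0] = 0
j=1 s[j]='b': π[1]=0 (border '')
j=2 s[j]='b': π[2]=0 (border '')
j=3 s[j]='c': π[3]=0 (border '')
j=4 s[j]='f': π[4]=0 (border '')
j=5 s[j]='d': π[5]=1 (border 'd')
j=6 s[j]='g': k: 1→0; π[6]=0 (border '')
j=7 s[j]='b': π[7]=0 (border '')
j=8 s[j]='f': π[8]=0 (border '')
j=9 s[j]='f': π[9]=0 (border '')
j=10 s[j]='a': π[10]=0 (border '')
j=11 s[j]='f': π[11]=0 (border '')
j=12 s[j]='f': π[12]=0 (border '')
j=13 s[j]='a': π[13]=0 (border '')
j=14 s[j]='a': π[14]=0 (border '')
j=15 s[j]='d': π[15]=1 (border 'd')
j=16 s[j]='b': π[16]=2 (border 'db')
j=17 s[j]='c': k: 2→0; π[17]=0 (border '')
j=18 s[j]='c': π[18]=0 (border '')
j=19 s[j]='g': π[19]=0 (border '')
j=20 s[j]='e': π[20]=0 (border '')
j=21 s[j]='e': π[21]=0 (border '')
j=22 s[j]='f': π[22]=0 (border '')
j=23 s[j]='b': π[23]=0 (border '')
j=24 s[j]='b': π[24]=0 (border '')
j=25 s[j]='g': π[25]=0 (border '')
j=26 s[j]='a': π[26]=0 (border '')
j=27 s[j]='e': π[27]=0 (border '')
j=28 s[j]='h': π[28]=0 (border '')
j=29 s[j]='a': π[29]=0 (border '')
j=30 s[j]='e': π[30]=0 (border '')
j=31 s[j]='e': π[31]=0 (border '')
j=32 s[j]='c': π[32]=0 (border '')
j=33 s[j]='a': π[33]=0 (border '')
j=34 s[j]='b': π[34]=0 (border '')

[0, 0, 0, 0, 0, 1, 0, 0, 0, 0, 0, 0, 0, 0, 0, 1, 2, 0, 0, 0, 0, 0, 0, 0, 0, 0, 0, 0, 0, 0, 0, 0, 0, 0, 0]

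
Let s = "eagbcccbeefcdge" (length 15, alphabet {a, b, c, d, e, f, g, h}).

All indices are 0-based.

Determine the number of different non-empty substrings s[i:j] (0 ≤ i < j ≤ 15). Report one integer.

rank→(start, suffix):
  0 → (1, 'agbcccbeefcdge')
  1 → (3, 'bcccbeefcdge')
  2 → (7, 'beefcdge')
  3 → (6, 'cbeefcdge')
  4 → (5, 'ccbeefcdge')
  5 → (4, 'cccbeefcdge')
  6 → (11, 'cdge')
  7 → (12, 'dge')
  8 → (14, 'e')
  9 → (0, 'eagbcccbeefcdge')
  10 → (8, 'eefcdge')
  11 → (9, 'efcdge')
  12 → (10, 'fcdge')
  13 → (2, 'gbcccbeefcdge')
  14 → (13, 'ge')

SA = [1, 3, 7, 6, 5, 4, 11, 12, 14, 0, 8, 9, 10, 2, 13]
[i] adj suffixes → lcp
  [1] 1/3 → 0 ('')
  [2] 3/7 → 1 ('b')
  [3] 7/6 → 0 ('')
  [4] 6/5 → 1 ('c')
  [5] 5/4 → 2 ('cc')
  [6] 4/11 → 1 ('c')
  [7] 11/12 → 0 ('')
  [8] 12/14 → 0 ('')
  [9] 14/0 → 1 ('e')
  [10] 0/8 → 1 ('e')
  [11] 8/9 → 1 ('e')
  [12] 9/10 → 0 ('')
  [13] 10/2 → 0 ('')
  [14] 2/13 → 1 ('g')

n(n+1)/2 = 15·16/2 = 120
Σ LCP = 0 + 0 + 1 + 0 + 1 + 2 + 1 + 0 + 0 + 1 + 1 + 1 + 0 + 0 + 1 = 9
distinct = 120 − 9 = 111

111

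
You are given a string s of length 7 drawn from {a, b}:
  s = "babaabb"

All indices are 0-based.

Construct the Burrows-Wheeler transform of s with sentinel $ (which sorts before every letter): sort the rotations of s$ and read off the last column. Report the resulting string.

bbbaba$a

rank  rotation  last
    0  $babaabb  b
    1  aabb$bab  b
    2  abaabb$b  b
    3  abb$baba  a
    4  b$babaab  b
    5  baabb$ba  a
    6  babaabb$  $
    7  bb$babaa  a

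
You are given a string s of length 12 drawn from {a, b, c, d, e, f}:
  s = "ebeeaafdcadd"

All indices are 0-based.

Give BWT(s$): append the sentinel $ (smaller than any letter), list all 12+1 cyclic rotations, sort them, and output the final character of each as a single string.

decaeddfae$ba

rank  rotation       last
    0  $ebeeaafdcadd  d
    1  aafdcadd$ebee  e
    2  add$ebeeaafdc  c
    3  afdcadd$ebeea  a
    4  beeaafdcadd$e  e
    5  cadd$ebeeaafd  d
    6  d$ebeeaafdcad  d
    7  dcadd$ebeeaaf  f
    8  dd$ebeeaafdca  a
    9  eaafdcadd$ebe  e
   10  ebeeaafdcadd$  $
   11  eeaafdcadd$eb  b
   12  fdcadd$ebeeaa  a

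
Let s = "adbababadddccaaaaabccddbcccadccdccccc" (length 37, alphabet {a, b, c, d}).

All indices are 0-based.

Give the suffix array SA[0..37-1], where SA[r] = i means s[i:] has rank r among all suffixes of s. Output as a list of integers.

[13, 14, 15, 16, 3, 5, 17, 0, 27, 7, 2, 4, 6, 23, 18, 36, 12, 26, 35, 11, 25, 34, 24, 33, 32, 29, 19, 30, 20, 1, 22, 10, 31, 28, 21, 9, 8]

rank | idx | suffix
   0 |  13 | aaaaabccddbcccadccdccccc
   1 |  14 | aaaabccddbcccadccdccccc
   2 |  15 | aaabccddbcccadccdccccc
   3 |  16 | aabccddbcccadccdccccc
   4 |   3 | ababadddccaaaaabccddbcccadccdccccc
   5 |   5 | abadddccaaaaabccddbcccadccdccccc
   6 |  17 | abccddbcccadccdccccc
   7 |   0 | adbababadddccaaaaabccddbcccadccdccccc
   8 |  27 | adccdccccc
   9 |   7 | adddccaaaaabccddbcccadccdccccc
  10 |   2 | bababadddccaaaaabccddbcccadccdccccc
  11 |   4 | babadddccaaaaabccddbcccadccdccccc
  12 |   6 | badddccaaaaabccddbcccadccdccccc
  13 |  23 | bcccadccdccccc
  14 |  18 | bccddbcccadccdccccc
  15 |  36 | c
  16 |  12 | caaaaabccddbcccadccdccccc
  17 |  26 | cadccdccccc
  18 |  35 | cc
  19 |  11 | ccaaaaabccddbcccadccdccccc
  20 |  25 | ccadccdccccc
  21 |  34 | ccc
  22 |  24 | cccadccdccccc
  23 |  33 | cccc
  24 |  32 | ccccc
  25 |  29 | ccdccccc
  26 |  19 | ccddbcccadccdccccc
  27 |  30 | cdccccc
  28 |  20 | cddbcccadccdccccc
  29 |   1 | dbababadddccaaaaabccddbcccadccdccccc
  30 |  22 | dbcccadccdccccc
  31 |  10 | dccaaaaabccddbcccadccdccccc
  32 |  31 | dccccc
  33 |  28 | dccdccccc
  34 |  21 | ddbcccadccdccccc
  35 |   9 | ddccaaaaabccddbcccadccdccccc
  36 |   8 | dddccaaaaabccddbcccadccdccccc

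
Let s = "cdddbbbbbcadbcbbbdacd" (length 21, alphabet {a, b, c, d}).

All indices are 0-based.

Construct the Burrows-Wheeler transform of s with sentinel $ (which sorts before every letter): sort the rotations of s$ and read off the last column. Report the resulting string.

ddcdbbcbbbdbbba$cbdadc

rank  rotation                last
    0  $cdddbbbbbcadbcbbbdacd  d
    1  acd$cdddbbbbbcadbcbbbd  d
    2  adbcbbbdacd$cdddbbbbbc  c
    3  bbbbbcadbcbbbdacd$cddd  d
    4  bbbbcadbcbbbdacd$cdddb  b
    5  bbbcadbcbbbdacd$cdddbb  b
    6  bbbdacd$cdddbbbbbcadbc  c
    7  bbcadbcbbbdacd$cdddbbb  b
    8  bbdacd$cdddbbbbbcadbcb  b
    9  bcadbcbbbdacd$cdddbbbb  b
   10  bcbbbdacd$cdddbbbbbcad  d
   11  bdacd$cdddbbbbbcadbcbb  b
   12  cadbcbbbdacd$cdddbbbbb  b
   13  cbbbdacd$cdddbbbbbcadb  b
   14  cd$cdddbbbbbcadbcbbbda  a
   15  cdddbbbbbcadbcbbbdacd$  $
   16  d$cdddbbbbbcadbcbbbdac  c
   17  dacd$cdddbbbbbcadbcbbb  b
   18  dbbbbbcadbcbbbdacd$cdd  d
   19  dbcbbbdacd$cdddbbbbbca  a
   20  ddbbbbbcadbcbbbdacd$cd  d
   21  dddbbbbbcadbcbbbdacd$c  c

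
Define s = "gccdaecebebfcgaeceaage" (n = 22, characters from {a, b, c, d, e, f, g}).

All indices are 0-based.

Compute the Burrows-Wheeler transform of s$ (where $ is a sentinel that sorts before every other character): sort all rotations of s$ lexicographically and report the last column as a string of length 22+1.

eegdaeegceefcgccbaabc$a

rank  rotation                 last
    0  $gccdaecebebfcgaeceaage  e
    1  aage$gccdaecebebfcgaece  e
    2  aeceaage$gccdaecebebfcg  g
    3  aecebebfcgaeceaage$gccd  d
    4  age$gccdaecebebfcgaecea  a
    5  bebfcgaeceaage$gccdaece  e
    6  bfcgaeceaage$gccdaecebe  e
    7  ccdaecebebfcgaeceaage$g  g
    8  cdaecebebfcgaeceaage$gc  c
    9  ceaage$gccdaecebebfcgae  e
   10  cebebfcgaeceaage$gccdae  e
   11  cgaeceaage$gccdaecebebf  f
   12  daecebebfcgaeceaage$gcc  c
   13  e$gccdaecebebfcgaeceaag  g
   14  eaage$gccdaecebebfcgaec  c
   15  ebebfcgaeceaage$gccdaec  c
   16  ebfcgaeceaage$gccdaeceb  b
   17  eceaage$gccdaecebebfcga  a
   18  ecebebfcgaeceaage$gccda  a
   19  fcgaeceaage$gccdaecebeb  b
   20  gaeceaage$gccdaecebebfc  c
   21  gccdaecebebfcgaeceaage$  $
   22  ge$gccdaecebebfcgaeceaa  a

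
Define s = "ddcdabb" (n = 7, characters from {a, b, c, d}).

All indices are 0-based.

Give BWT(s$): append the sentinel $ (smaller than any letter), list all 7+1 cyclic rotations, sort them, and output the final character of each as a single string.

rank  rotation  last
    0  $ddcdabb  b
    1  abb$ddcd  d
    2  b$ddcdab  b
    3  bb$ddcda  a
    4  cdabb$dd  d
    5  dabb$ddc  c
    6  dcdabb$d  d
    7  ddcdabb$  $

bdbadcd$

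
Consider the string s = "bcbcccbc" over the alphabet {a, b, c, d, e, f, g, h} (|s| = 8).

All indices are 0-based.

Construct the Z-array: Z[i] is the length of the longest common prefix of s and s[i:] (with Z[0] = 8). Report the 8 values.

Z[0]=8
i=1: fresh scan; Z[1]=0
i=2: fresh scan; Z[2]=2 extend→box=[2,4)
i=3: min(r-i=1, Z[1]=0)=0; Z[3]=0
i=4: fresh scan; Z[4]=0
i=5: fresh scan; Z[5]=0
i=6: fresh scan; Z[6]=2 extend→box=[6,8)
i=7: min(r-i=1, Z[1]=0)=0; Z[7]=0

[8, 0, 2, 0, 0, 0, 2, 0]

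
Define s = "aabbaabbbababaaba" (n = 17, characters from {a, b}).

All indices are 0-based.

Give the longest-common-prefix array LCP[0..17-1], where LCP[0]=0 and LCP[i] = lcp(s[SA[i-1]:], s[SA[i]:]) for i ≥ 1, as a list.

sorted suffixes:
  #0 SA[0]=16  'a'
  #1 SA[1]=13  'aaba'
  #2 SA[2]=0  'aabbaabbbababaaba'
  #3 SA[3]=4  'aabbbababaaba'
  #4 SA[4]=14  'aba'
  #5 SA[5]=11  'abaaba'
  #6 SA[6]=9  'ababaaba'
  #7 SA[7]=1  'abbaabbbababaaba'
  #8 SA[8]=5  'abbbababaaba'
  #9 SA[9]=15  'ba'
  #10 SA[10]=12  'baaba'
  #11 SA[11]=3  'baabbbababaaba'
  #12 SA[12]=10  'babaaba'
  #13 SA[13]=8  'bababaaba'
  #14 SA[14]=2  'bbaabbbababaaba'
  #15 SA[15]=7  'bbababaaba'
  #16 SA[16]=6  'bbbababaaba'

SA = [16, 13, 0, 4, 14, 11, 9, 1, 5, 15, 12, 3, 10, 8, 2, 7, 6]
rank  pair      lcp
   1  s[16:],s[13:]  1  'a'
   2  s[13:],s[0:]  3  'aab'
   3  s[0:],s[4:]  4  'aabb'
   4  s[4:],s[14:]  1  'a'
   5  s[14:],s[11:]  3  'aba'
   6  s[11:],s[9:]  3  'aba'
   7  s[9:],s[1:]  2  'ab'
   8  s[1:],s[5:]  3  'abb'
   9  s[5:],s[15:]  0  ''
  10  s[15:],s[12:]  2  'ba'
  11  s[12:],s[3:]  4  'baab'
  12  s[3:],s[10:]  2  'ba'
  13  s[10:],s[8:]  4  'baba'
  14  s[8:],s[2:]  1  'b'
  15  s[2:],s[7:]  3  'bba'
  16  s[7:],s[6:]  2  'bb'

[0, 1, 3, 4, 1, 3, 3, 2, 3, 0, 2, 4, 2, 4, 1, 3, 2]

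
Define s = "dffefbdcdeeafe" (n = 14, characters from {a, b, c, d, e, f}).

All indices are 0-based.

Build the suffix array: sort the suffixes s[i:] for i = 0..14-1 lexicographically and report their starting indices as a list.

sorted suffixes:
  #0 SA[0]=11  'afe'
  #1 SA[1]=5  'bdcdeeafe'
  #2 SA[2]=7  'cdeeafe'
  #3 SA[3]=6  'dcdeeafe'
  #4 SA[4]=8  'deeafe'
  #5 SA[5]=0  'dffefbdcdeeafe'
  #6 SA[6]=13  'e'
  #7 SA[7]=10  'eafe'
  #8 SA[8]=9  'eeafe'
  #9 SA[9]=3  'efbdcdeeafe'
  #10 SA[10]=4  'fbdcdeeafe'
  #11 SA[11]=12  'fe'
  #12 SA[12]=2  'fefbdcdeeafe'
  #13 SA[13]=1  'ffefbdcdeeafe'

[11, 5, 7, 6, 8, 0, 13, 10, 9, 3, 4, 12, 2, 1]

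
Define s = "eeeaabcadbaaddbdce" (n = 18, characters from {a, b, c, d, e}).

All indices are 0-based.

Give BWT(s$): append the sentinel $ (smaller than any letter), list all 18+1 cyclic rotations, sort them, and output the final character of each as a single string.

eebacadadbdadbacee$

rank  rotation             last
    0  $eeeaabcadbaaddbdce  e
    1  aabcadbaaddbdce$eee  e
    2  aaddbdce$eeeaabcadb  b
    3  abcadbaaddbdce$eeea  a
    4  adbaaddbdce$eeeaabc  c
    5  addbdce$eeeaabcadba  a
    6  baaddbdce$eeeaabcad  d
    7  bcadbaaddbdce$eeeaa  a
    8  bdce$eeeaabcadbaadd  d
    9  cadbaaddbdce$eeeaab  b
   10  ce$eeeaabcadbaaddbd  d
   11  dbaaddbdce$eeeaabca  a
   12  dbdce$eeeaabcadbaad  d
   13  dce$eeeaabcadbaaddb  b
   14  ddbdce$eeeaabcadbaa  a
   15  e$eeeaabcadbaaddbdc  c
   16  eaabcadbaaddbdce$ee  e
   17  eeaabcadbaaddbdce$e  e
   18  eeeaabcadbaaddbdce$  $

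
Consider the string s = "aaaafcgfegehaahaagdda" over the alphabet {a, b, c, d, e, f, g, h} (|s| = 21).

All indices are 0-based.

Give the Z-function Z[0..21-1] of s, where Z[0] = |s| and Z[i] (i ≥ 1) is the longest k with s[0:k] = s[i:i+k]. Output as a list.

Z[0]=21
i=1: fresh scan; Z[1]=3 extend→box=[1,4)
i=2: min(r-i=2, Z[1]=3)=2; Z[2]=2
i=3: min(r-i=1, Z[2]=2)=1; Z[3]=1
i=4: fresh scan; Z[4]=0
i=5: fresh scan; Z[5]=0
i=6: fresh scan; Z[6]=0
i=7: fresh scan; Z[7]=0
i=8: fresh scan; Z[8]=0
i=9: fresh scan; Z[9]=0
i=10: fresh scan; Z[10]=0
i=11: fresh scan; Z[11]=0
i=12: fresh scan; Z[12]=2 extend→box=[12,14)
i=13: min(r-i=1, Z[1]=3)=1; Z[13]=1
i=14: fresh scan; Z[14]=0
i=15: fresh scan; Z[15]=2 extend→box=[15,17)
i=16: min(r-i=1, Z[1]=3)=1; Z[16]=1
i=17: fresh scan; Z[17]=0
i=18: fresh scan; Z[18]=0
i=19: fresh scan; Z[19]=0
i=20: fresh scan; Z[20]=1 extend→box=[20,21)

[21, 3, 2, 1, 0, 0, 0, 0, 0, 0, 0, 0, 2, 1, 0, 2, 1, 0, 0, 0, 1]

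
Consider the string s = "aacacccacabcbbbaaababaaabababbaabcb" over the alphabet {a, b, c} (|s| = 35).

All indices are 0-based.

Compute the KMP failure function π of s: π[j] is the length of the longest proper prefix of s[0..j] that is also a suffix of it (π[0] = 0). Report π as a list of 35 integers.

π[0] = 0
j=1 s[j]='a': π[1]=1 (border 'a')
j=2 s[j]='c': k: 1→0; π[2]=0 (border '')
j=3 s[j]='a': π[3]=1 (border 'a')
j=4 s[j]='c': k: 1→0; π[4]=0 (border '')
j=5 s[j]='c': π[5]=0 (border '')
j=6 s[j]='c': π[6]=0 (border '')
j=7 s[j]='a': π[7]=1 (border 'a')
j=8 s[j]='c': k: 1→0; π[8]=0 (border '')
j=9 s[j]='a': π[9]=1 (border 'a')
j=10 s[j]='b': k: 1→0; π[10]=0 (border '')
j=11 s[j]='c': π[11]=0 (border '')
j=12 s[j]='b': π[12]=0 (border '')
j=13 s[j]='b': π[13]=0 (border '')
j=14 s[j]='b': π[14]=0 (border '')
j=15 s[j]='a': π[15]=1 (border 'a')
j=16 s[j]='a': π[16]=2 (border 'aa')
j=17 s[j]='a': k: 2→1; π[17]=2 (border 'aa')
j=18 s[j]='b': k: 2→1→0; π[18]=0 (border '')
j=19 s[j]='a': π[19]=1 (border 'a')
j=20 s[j]='b': k: 1→0; π[20]=0 (border '')
j=21 s[j]='a': π[21]=1 (border 'a')
j=22 s[j]='a': π[22]=2 (border 'aa')
j=23 s[j]='a': k: 2→1; π[23]=2 (border 'aa')
j=24 s[j]='b': k: 2→1→0; π[24]=0 (border '')
j=25 s[j]='a': π[25]=1 (border 'a')
j=26 s[j]='b': k: 1→0; π[26]=0 (border '')
j=27 s[j]='a': π[27]=1 (border 'a')
j=28 s[j]='b': k: 1→0; π[28]=0 (border '')
j=29 s[j]='b': π[29]=0 (border '')
j=30 s[j]='a': π[30]=1 (border 'a')
j=31 s[j]='a': π[31]=2 (border 'aa')
j=32 s[j]='b': k: 2→1→0; π[32]=0 (border '')
j=33 s[j]='c': π[33]=0 (border '')
j=34 s[j]='b': π[34]=0 (border '')

[0, 1, 0, 1, 0, 0, 0, 1, 0, 1, 0, 0, 0, 0, 0, 1, 2, 2, 0, 1, 0, 1, 2, 2, 0, 1, 0, 1, 0, 0, 1, 2, 0, 0, 0]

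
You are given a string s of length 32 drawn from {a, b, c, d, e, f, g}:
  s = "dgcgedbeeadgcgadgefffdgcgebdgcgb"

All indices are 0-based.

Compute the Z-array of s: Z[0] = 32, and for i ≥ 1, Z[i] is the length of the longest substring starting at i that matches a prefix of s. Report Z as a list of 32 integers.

Z[0]=32
i=1: outside box; Z[1]=0
i=2: outside box; Z[2]=0
i=3: outside box; Z[3]=0
i=4: outside box; Z[4]=0
i=5: outside box; Z[5]=1 grow→box=[5,6)
i=6: outside box; Z[6]=0
i=7: outside box; Z[7]=0
i=8: outside box; Z[8]=0
i=9: outside box; Z[9]=0
i=10: outside box; Z[10]=4 grow→box=[10,14)
i=11: min(r-i=3, Z[1]=0)=0; Z[11]=0
i=12: min(r-i=2, Z[2]=0)=0; Z[12]=0
i=13: min(r-i=1, Z[3]=0)=0; Z[13]=0
i=14: outside box; Z[14]=0
i=15: outside box; Z[15]=2 grow→box=[15,17)
i=16: min(r-i=1, Z[1]=0)=0; Z[16]=0
i=17: outside box; Z[17]=0
i=18: outside box; Z[18]=0
i=19: outside box; Z[19]=0
i=20: outside box; Z[20]=0
i=21: outside box; Z[21]=5 grow→box=[21,26)
i=22: min(r-i=4, Z[1]=0)=0; Z[22]=0
i=23: min(r-i=3, Z[2]=0)=0; Z[23]=0
i=24: min(r-i=2, Z[3]=0)=0; Z[24]=0
i=25: min(r-i=1, Z[4]=0)=0; Z[25]=0
i=26: outside box; Z[26]=0
i=27: outside box; Z[27]=4 grow→box=[27,31)
i=28: min(r-i=3, Z[1]=0)=0; Z[28]=0
i=29: min(r-i=2, Z[2]=0)=0; Z[29]=0
i=30: min(r-i=1, Z[3]=0)=0; Z[30]=0
i=31: outside box; Z[31]=0

[32, 0, 0, 0, 0, 1, 0, 0, 0, 0, 4, 0, 0, 0, 0, 2, 0, 0, 0, 0, 0, 5, 0, 0, 0, 0, 0, 4, 0, 0, 0, 0]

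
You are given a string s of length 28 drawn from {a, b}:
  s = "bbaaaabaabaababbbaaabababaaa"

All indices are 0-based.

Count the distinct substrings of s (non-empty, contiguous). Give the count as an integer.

316

rank | idx | suffix
   0 |  27 | a
   1 |  26 | aa
   2 |  25 | aaa
   3 |   2 | aaaabaabaababbbaaabababaaa
   4 |   3 | aaabaabaababbbaaabababaaa
   5 |  17 | aaabababaaa
   6 |   4 | aabaabaababbbaaabababaaa
   7 |   7 | aabaababbbaaabababaaa
   8 |  18 | aabababaaa
   9 |  10 | aababbbaaabababaaa
  10 |  23 | abaaa
  11 |   5 | abaabaababbbaaabababaaa
  12 |   8 | abaababbbaaabababaaa
  13 |  21 | ababaaa
  14 |  19 | abababaaa
  15 |  11 | ababbbaaabababaaa
  16 |  13 | abbbaaabababaaa
  17 |  24 | baaa
  18 |   1 | baaaabaabaababbbaaabababaaa
  19 |  16 | baaabababaaa
  20 |   6 | baabaababbbaaabababaaa
  21 |   9 | baababbbaaabababaaa
  22 |  22 | babaaa
  23 |  20 | bababaaa
  24 |  12 | babbbaaabababaaa
  25 |   0 | bbaaaabaabaababbbaaabababaaa
  26 |  15 | bbaaabababaaa
  27 |  14 | bbbaaabababaaa

SA = [27, 26, 25, 2, 3, 17, 4, 7, 18, 10, 23, 5, 8, 21, 19, 11, 13, 24, 1, 16, 6, 9, 22, 20, 12, 0, 15, 14]
i: (SA[i-1],SA[i]) lcp shared
  1: (27,26) 1 'a'
  2: (26,25) 2 'aa'
  3: (25,2) 3 'aaa'
  4: (2,3) 3 'aaa'
  5: (3,17) 5 'aaaba'
  6: (17,4) 2 'aa'
  7: (4,7) 7 'aabaaba'
  8: (7,18) 4 'aaba'
  9: (18,10) 5 'aabab'
  10: (10,23) 1 'a'
  11: (23,5) 4 'abaa'
  12: (5,8) 6 'abaaba'
  13: (8,21) 3 'aba'
  14: (21,19) 5 'ababa'
  15: (19,11) 4 'abab'
  16: (11,13) 2 'ab'
  17: (13,24) 0 ''
  18: (24,1) 4 'baaa'
  19: (1,16) 4 'baaa'
  20: (16,6) 3 'baa'
  21: (6,9) 5 'baaba'
  22: (9,22) 2 'ba'
  23: (22,20) 4 'baba'
  24: (20,12) 3 'bab'
  25: (12,0) 1 'b'
  26: (0,15) 5 'bbaaa'
  27: (15,14) 2 'bb'

n(n+1)/2 = 28·29/2 = 406
Σ LCP = 0 + 1 + 2 + 3 + 3 + 5 + 2 + 7 + 4 + 5 + 1 + 4 + 6 + 3 + 5 + 4 + 2 + 0 + 4 + 4 + 3 + 5 + 2 + 4 + 3 + 1 + 5 + 2 = 90
distinct = 406 − 90 = 316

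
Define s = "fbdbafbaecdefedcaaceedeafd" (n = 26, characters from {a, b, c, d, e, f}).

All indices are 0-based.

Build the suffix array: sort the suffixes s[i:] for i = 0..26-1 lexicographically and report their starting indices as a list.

rank→(start, suffix):
  0 → (16, 'aaceedeafd')
  1 → (17, 'aceedeafd')
  2 → (7, 'aecdefedcaaceedeafd')
  3 → (4, 'afbaecdefedcaaceedeafd')
  4 → (23, 'afd')
  5 → (6, 'baecdefedcaaceedeafd')
  6 → (3, 'bafbaecdefedcaaceedeafd')
  7 → (1, 'bdbafbaecdefedcaaceedeafd')
  8 → (15, 'caaceedeafd')
  9 → (9, 'cdefedcaaceedeafd')
  10 → (18, 'ceedeafd')
  11 → (25, 'd')
  12 → (2, 'dbafbaecdefedcaaceedeafd')
  13 → (14, 'dcaaceedeafd')
  14 → (21, 'deafd')
  15 → (10, 'defedcaaceedeafd')
  16 → (22, 'eafd')
  17 → (8, 'ecdefedcaaceedeafd')
  18 → (13, 'edcaaceedeafd')
  19 → (20, 'edeafd')
  20 → (19, 'eedeafd')
  21 → (11, 'efedcaaceedeafd')
  22 → (5, 'fbaecdefedcaaceedeafd')
  23 → (0, 'fbdbafbaecdefedcaaceedeafd')
  24 → (24, 'fd')
  25 → (12, 'fedcaaceedeafd')

[16, 17, 7, 4, 23, 6, 3, 1, 15, 9, 18, 25, 2, 14, 21, 10, 22, 8, 13, 20, 19, 11, 5, 0, 24, 12]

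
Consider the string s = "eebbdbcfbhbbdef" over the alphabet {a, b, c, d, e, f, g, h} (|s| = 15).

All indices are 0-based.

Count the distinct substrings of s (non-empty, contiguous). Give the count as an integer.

108

rank | idx | suffix
   0 |   2 | bbdbcfbhbbdef
   1 |  10 | bbdef
   2 |   5 | bcfbhbbdef
   3 |   3 | bdbcfbhbbdef
   4 |  11 | bdef
   5 |   8 | bhbbdef
   6 |   6 | cfbhbbdef
   7 |   4 | dbcfbhbbdef
   8 |  12 | def
   9 |   1 | ebbdbcfbhbbdef
  10 |   0 | eebbdbcfbhbbdef
  11 |  13 | ef
  12 |  14 | f
  13 |   7 | fbhbbdef
  14 |   9 | hbbdef

SA = [2, 10, 5, 3, 11, 8, 6, 4, 12, 1, 0, 13, 14, 7, 9]
i: (SA[i-1],SA[i]) lcp shared
  1: (2,10) 3 'bbd'
  2: (10,5) 1 'b'
  3: (5,3) 1 'b'
  4: (3,11) 2 'bd'
  5: (11,8) 1 'b'
  6: (8,6) 0 ''
  7: (6,4) 0 ''
  8: (4,12) 1 'd'
  9: (12,1) 0 ''
  10: (1,0) 1 'e'
  11: (0,13) 1 'e'
  12: (13,14) 0 ''
  13: (14,7) 1 'f'
  14: (7,9) 0 ''

n(n+1)/2 = 15·16/2 = 120
Σ LCP = 0 + 3 + 1 + 1 + 2 + 1 + 0 + 0 + 1 + 0 + 1 + 1 + 0 + 1 + 0 = 12
distinct = 120 − 12 = 108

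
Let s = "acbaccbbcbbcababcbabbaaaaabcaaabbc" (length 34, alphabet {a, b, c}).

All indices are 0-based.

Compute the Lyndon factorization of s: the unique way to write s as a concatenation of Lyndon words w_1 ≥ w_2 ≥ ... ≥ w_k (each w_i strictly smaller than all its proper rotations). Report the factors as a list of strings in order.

["acbaccbbcbbc", "ababcbabb", "aaaaabcaaabbc"]

emit factor 1: 'acbaccbbcbbc' (i=0, period=12)
emit factor 2: 'ababcbabb' (i=12, period=9)
emit factor 3: 'aaaaabcaaabbc' (i=21, period=13)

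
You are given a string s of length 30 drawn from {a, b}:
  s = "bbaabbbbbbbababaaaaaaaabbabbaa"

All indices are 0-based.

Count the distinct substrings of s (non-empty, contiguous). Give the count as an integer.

sorted suffixes:
  #0 SA[0]=29  'a'
  #1 SA[1]=28  'aa'
  #2 SA[2]=15  'aaaaaaaabbabbaa'
  #3 SA[3]=16  'aaaaaaabbabbaa'
  #4 SA[4]=17  'aaaaaabbabbaa'
  #5 SA[5]=18  'aaaaabbabbaa'
  #6 SA[6]=19  'aaaabbabbaa'
  #7 SA[7]=20  'aaabbabbaa'
  #8 SA[8]=21  'aabbabbaa'
  #9 SA[9]=2  'aabbbbbbbababaaaaaaaabbabbaa'
  #10 SA[10]=13  'abaaaaaaaabbabbaa'
  #11 SA[11]=11  'ababaaaaaaaabbabbaa'
  #12 SA[12]=25  'abbaa'
  #13 SA[13]=22  'abbabbaa'
  #14 SA[14]=3  'abbbbbbbababaaaaaaaabbabbaa'
  #15 SA[15]=27  'baa'
  #16 SA[16]=14  'baaaaaaaabbabbaa'
  #17 SA[17]=1  'baabbbbbbbababaaaaaaaabbabbaa'
  #18 SA[18]=12  'babaaaaaaaabbabbaa'
  #19 SA[19]=10  'bababaaaaaaaabbabbaa'
  #20 SA[20]=24  'babbaa'
  #21 SA[21]=26  'bbaa'
  #22 SA[22]=0  'bbaabbbbbbbababaaaaaaaabbabbaa'
  #23 SA[23]=9  'bbababaaaaaaaabbabbaa'
  #24 SA[24]=23  'bbabbaa'
  #25 SA[25]=8  'bbbababaaaaaaaabbabbaa'
  #26 SA[26]=7  'bbbbababaaaaaaaabbabbaa'
  #27 SA[27]=6  'bbbbbababaaaaaaaabbabbaa'
  #28 SA[28]=5  'bbbbbbababaaaaaaaabbabbaa'
  #29 SA[29]=4  'bbbbbbbababaaaaaaaabbabbaa'

SA = [29, 28, 15, 16, 17, 18, 19, 20, 21, 2, 13, 11, 25, 22, 3, 27, 14, 1, 12, 10, 24, 26, 0, 9, 23, 8, 7, 6, 5, 4]
rank  pair      lcp
   1  s[29:],s[28:]  1  'a'
   2  s[28:],s[15:]  2  'aa'
   3  s[15:],s[16:]  7  'aaaaaaa'
   4  s[16:],s[17:]  6  'aaaaaa'
   5  s[17:],s[18:]  5  'aaaaa'
   6  s[18:],s[19:]  4  'aaaa'
   7  s[19:],s[20:]  3  'aaa'
   8  s[20:],s[21:]  2  'aa'
   9  s[21:],s[2:]  4  'aabb'
  10  s[2:],s[13:]  1  'a'
  11  s[13:],s[11:]  3  'aba'
  12  s[11:],s[25:]  2  'ab'
  13  s[25:],s[22:]  4  'abba'
  14  s[22:],s[3:]  3  'abb'
  15  s[3:],s[27:]  0  ''
  16  s[27:],s[14:]  3  'baa'
  17  s[14:],s[1:]  3  'baa'
  18  s[1:],s[12:]  2  'ba'
  19  s[12:],s[10:]  4  'baba'
  20  s[10:],s[24:]  3  'bab'
  21  s[24:],s[26:]  1  'b'
  22  s[26:],s[0:]  4  'bbaa'
  23  s[0:],s[9:]  3  'bba'
  24  s[9:],s[23:]  4  'bbab'
  25  s[23:],s[8:]  2  'bb'
  26  s[8:],s[7:]  3  'bbb'
  27  s[7:],s[6:]  4  'bbbb'
  28  s[6:],s[5:]  5  'bbbbb'
  29  s[5:],s[4:]  6  'bbbbbb'

n(n+1)/2 = 30·31/2 = 465
Σ LCP = 0 + 1 + 2 + 7 + 6 + 5 + 4 + 3 + 2 + 4 + 1 + 3 + 2 + 4 + 3 + 0 + 3 + 3 + 2 + 4 + 3 + 1 + 4 + 3 + 4 + 2 + 3 + 4 + 5 + 6 = 94
distinct = 465 − 94 = 371

371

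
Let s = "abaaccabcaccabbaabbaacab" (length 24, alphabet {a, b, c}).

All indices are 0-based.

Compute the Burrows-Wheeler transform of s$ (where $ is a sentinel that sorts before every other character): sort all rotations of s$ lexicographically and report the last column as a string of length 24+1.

bbbbc$cacacaabbaaaaaccbaa

rank  rotation                   last
    0  $abaaccabcaccabbaabbaacab  b
    1  aabbaacab$abaaccabcaccabb  b
    2  aacab$abaaccabcaccabbaabb  b
    3  aaccabcaccabbaabbaacab$ab  b
    4  ab$abaaccabcaccabbaabbaac  c
    5  abaaccabcaccabbaabbaacab$  $
    6  abbaabbaacab$abaaccabcacc  c
    7  abbaacab$abaaccabcaccabba  a
    8  abcaccabbaabbaacab$abaacc  c
    9  acab$abaaccabcaccabbaabba  a
   10  accabbaabbaacab$abaaccabc  c
   11  accabcaccabbaabbaacab$aba  a
   12  b$abaaccabcaccabbaabbaaca  a
   13  baabbaacab$abaaccabcaccab  b
   14  baacab$abaaccabcaccabbaab  b
   15  baaccabcaccabbaabbaacab$a  a
   16  bbaabbaacab$abaaccabcacca  a
   17  bbaacab$abaaccabcaccabbaa  a
   18  bcaccabbaabbaacab$abaacca  a
   19  cab$abaaccabcaccabbaabbaa  a
   20  cabbaabbaacab$abaaccabcac  c
   21  cabcaccabbaabbaacab$abaac  c
   22  caccabbaabbaacab$abaaccab  b
   23  ccabbaabbaacab$abaaccabca  a
   24  ccabcaccabbaabbaacab$abaa  a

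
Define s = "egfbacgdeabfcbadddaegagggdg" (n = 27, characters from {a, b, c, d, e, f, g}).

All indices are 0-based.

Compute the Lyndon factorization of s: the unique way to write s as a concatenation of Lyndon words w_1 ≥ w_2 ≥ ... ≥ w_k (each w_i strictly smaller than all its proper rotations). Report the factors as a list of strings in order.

["egf", "b", "acgde", "abfcbadddaegagggdg"]

emit factor 1: 'egf' (i=0, period=3)
emit factor 2: 'b' (i=3, period=1)
emit factor 3: 'acgde' (i=4, period=5)
emit factor 4: 'abfcbadddaegagggdg' (i=9, period=18)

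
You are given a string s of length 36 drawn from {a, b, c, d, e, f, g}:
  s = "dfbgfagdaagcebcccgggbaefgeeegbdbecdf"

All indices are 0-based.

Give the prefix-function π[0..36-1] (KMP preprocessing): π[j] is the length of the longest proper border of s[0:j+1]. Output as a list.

π[0] = 0
j=1 s[j]='f': π[1]=0 (border '')
j=2 s[j]='b': π[2]=0 (border '')
j=3 s[j]='g': π[3]=0 (border '')
j=4 s[j]='f': π[4]=0 (border '')
j=5 s[j]='a': π[5]=0 (border '')
j=6 s[j]='g': π[6]=0 (border '')
j=7 s[j]='d': π[7]=1 (border 'd')
j=8 s[j]='a': k: 1→0; π[8]=0 (border '')
j=9 s[j]='a': π[9]=0 (border '')
j=10 s[j]='g': π[10]=0 (border '')
j=11 s[j]='c': π[11]=0 (border '')
j=12 s[j]='e': π[12]=0 (border '')
j=13 s[j]='b': π[13]=0 (border '')
j=14 s[j]='c': π[14]=0 (border '')
j=15 s[j]='c': π[15]=0 (border '')
j=16 s[j]='c': π[16]=0 (border '')
j=17 s[j]='g': π[17]=0 (border '')
j=18 s[j]='g': π[18]=0 (border '')
j=19 s[j]='g': π[19]=0 (border '')
j=20 s[j]='b': π[20]=0 (border '')
j=21 s[j]='a': π[21]=0 (border '')
j=22 s[j]='e': π[22]=0 (border '')
j=23 s[j]='f': π[23]=0 (border '')
j=24 s[j]='g': π[24]=0 (border '')
j=25 s[j]='e': π[25]=0 (border '')
j=26 s[j]='e': π[26]=0 (border '')
j=27 s[j]='e': π[27]=0 (border '')
j=28 s[j]='g': π[28]=0 (border '')
j=29 s[j]='b': π[29]=0 (border '')
j=30 s[j]='d': π[30]=1 (border 'd')
j=31 s[j]='b': k: 1→0; π[31]=0 (border '')
j=32 s[j]='e': π[32]=0 (border '')
j=33 s[j]='c': π[33]=0 (border '')
j=34 s[j]='d': π[34]=1 (border 'd')
j=35 s[j]='f': π[35]=2 (border 'df')

[0, 0, 0, 0, 0, 0, 0, 1, 0, 0, 0, 0, 0, 0, 0, 0, 0, 0, 0, 0, 0, 0, 0, 0, 0, 0, 0, 0, 0, 0, 1, 0, 0, 0, 1, 2]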